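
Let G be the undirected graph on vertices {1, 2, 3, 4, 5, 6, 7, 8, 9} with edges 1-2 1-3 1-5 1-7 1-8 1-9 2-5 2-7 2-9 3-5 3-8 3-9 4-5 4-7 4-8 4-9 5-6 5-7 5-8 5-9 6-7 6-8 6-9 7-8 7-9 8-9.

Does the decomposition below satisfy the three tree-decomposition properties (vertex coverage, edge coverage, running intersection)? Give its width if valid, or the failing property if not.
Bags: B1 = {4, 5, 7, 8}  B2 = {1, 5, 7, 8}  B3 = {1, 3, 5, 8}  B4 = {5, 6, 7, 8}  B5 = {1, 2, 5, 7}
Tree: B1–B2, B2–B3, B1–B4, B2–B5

A tree decomposition must satisfy three properties: every vertex lies in some bag; for every edge, both endpoints lie together in some bag; and for every vertex, the bags containing it form a connected subtree. Here vertex 9 appears in no bag, so the decomposition is invalid.

No — vertex 9 appears in no bag.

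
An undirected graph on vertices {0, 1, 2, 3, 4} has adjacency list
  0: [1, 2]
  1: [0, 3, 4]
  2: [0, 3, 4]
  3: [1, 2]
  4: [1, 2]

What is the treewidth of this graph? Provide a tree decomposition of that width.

Every bag has size at most 3, so the width is 3 − 1 = 2 and tw(G) ≤ 2. Since 4–1–0–2–4 is a cycle in G, G is not acyclic. Forests are exactly the graphs of treewidth ≤ 1, so tw(G) ≥ 2. Combining the bounds, tw(G) = 2.

Treewidth 2.
One optimal decomposition is:
Bags: B1 = {1, 2, 4}  B2 = {0, 1, 2}  B3 = {1, 2, 3}
Tree: B1–B2, B2–B3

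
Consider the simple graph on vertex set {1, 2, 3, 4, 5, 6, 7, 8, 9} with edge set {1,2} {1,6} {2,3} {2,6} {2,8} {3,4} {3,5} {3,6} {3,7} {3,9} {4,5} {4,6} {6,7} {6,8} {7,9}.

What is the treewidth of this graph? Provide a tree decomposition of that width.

Every bag has size at most 3, so the width is 3 − 1 = 2 and tw(G) ≤ 2. On the other hand G contains the 3-clique {2, 6, 8}. A clique must lie in a single bag of any decomposition, so no decomposition can have width below 2. The upper and lower bounds meet at 2, so that is the treewidth.

Treewidth 2.
Bags: B1 = {3, 6, 7}  B2 = {2, 3, 6}  B3 = {2, 6, 8}  B4 = {3, 4, 6}  B5 = {3, 4, 5}  B6 = {1, 2, 6}  B7 = {3, 7, 9}
Tree: B1–B2, B2–B3, B1–B4, B4–B5, B3–B6, B1–B7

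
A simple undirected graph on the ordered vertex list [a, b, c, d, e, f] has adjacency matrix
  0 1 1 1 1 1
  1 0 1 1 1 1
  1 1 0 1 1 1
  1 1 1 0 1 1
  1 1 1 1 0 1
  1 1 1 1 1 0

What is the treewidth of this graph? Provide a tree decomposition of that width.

Treewidth 5.
Bags: B1 = {a, b, c, d, e, f}
Tree: (single bag)

With just one bag of size 6, the width is 6 − 1 = 5, so tw(G) ≤ 5. On the other hand G contains the 6-clique {a, b, c, d, e, f}. A clique must lie in a single bag of any decomposition, so no decomposition can have width below 5. Therefore the treewidth is 5.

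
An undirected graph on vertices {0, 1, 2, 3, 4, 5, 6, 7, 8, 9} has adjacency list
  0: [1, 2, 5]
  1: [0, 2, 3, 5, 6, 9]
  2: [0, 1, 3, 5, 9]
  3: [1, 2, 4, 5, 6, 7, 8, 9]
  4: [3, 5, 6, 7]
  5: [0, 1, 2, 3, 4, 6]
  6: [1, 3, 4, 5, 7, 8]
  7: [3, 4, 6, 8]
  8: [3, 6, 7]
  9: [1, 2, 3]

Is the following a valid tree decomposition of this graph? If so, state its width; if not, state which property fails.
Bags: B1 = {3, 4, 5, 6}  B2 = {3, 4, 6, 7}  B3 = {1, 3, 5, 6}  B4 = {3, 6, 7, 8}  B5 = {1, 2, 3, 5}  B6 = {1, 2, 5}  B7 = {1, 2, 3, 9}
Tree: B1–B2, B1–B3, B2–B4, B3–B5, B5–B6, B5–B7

A tree decomposition must satisfy three properties: every vertex lies in some bag; for every edge, both endpoints lie together in some bag; and for every vertex, the bags containing it form a connected subtree. Here vertex 0 appears in no bag, so the decomposition is invalid.

No — vertex 0 appears in no bag.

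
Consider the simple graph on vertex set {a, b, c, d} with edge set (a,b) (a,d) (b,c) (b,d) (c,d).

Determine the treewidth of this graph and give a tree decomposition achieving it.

Every bag has size at most 3, so the width is 3 − 1 = 2 and tw(G) ≤ 2. On the other hand G contains the 3-clique {b, c, d}. A clique must lie in a single bag of any decomposition, so no decomposition can have width below 2. The upper and lower bounds meet at 2, so that is the treewidth.

Treewidth 2.
Bags: B1 = {b, c, d}  B2 = {a, b, d}
Tree: B1–B2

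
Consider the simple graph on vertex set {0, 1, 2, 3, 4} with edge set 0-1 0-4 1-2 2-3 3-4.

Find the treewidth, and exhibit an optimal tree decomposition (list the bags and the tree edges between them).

Treewidth 2.
One such decomposition:
Bags: B1 = {1, 2, 3}  B2 = {1, 3, 4}  B3 = {0, 1, 4}
Tree: B1–B2, B2–B3

Each bag holds 3 vertices, so the decomposition has width 2, which upper-bounds the treewidth. The edges 1–2–3–4–0–1 form a cycle, so G is not a tree and its treewidth is at least 2. Combining the bounds, tw(G) = 2.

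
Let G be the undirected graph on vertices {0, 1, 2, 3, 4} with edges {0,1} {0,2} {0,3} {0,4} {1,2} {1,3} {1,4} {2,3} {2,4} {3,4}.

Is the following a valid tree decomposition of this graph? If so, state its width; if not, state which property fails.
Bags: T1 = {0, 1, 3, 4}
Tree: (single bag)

A tree decomposition must satisfy three properties: every vertex lies in some bag; for every edge, both endpoints lie together in some bag; and for every vertex, the bags containing it form a connected subtree. Here vertex 2 appears in no bag, so the decomposition is invalid.

No — vertex 2 appears in no bag.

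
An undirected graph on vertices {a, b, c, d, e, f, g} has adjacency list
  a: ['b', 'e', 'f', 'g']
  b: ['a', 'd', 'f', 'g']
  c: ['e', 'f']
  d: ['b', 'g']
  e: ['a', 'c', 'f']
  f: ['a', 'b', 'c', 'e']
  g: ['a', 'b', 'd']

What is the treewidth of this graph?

A width-2 tree decomposition is:
Bags: B1 = {a, b, f}  B2 = {a, b, g}  B3 = {b, d, g}  B4 = {a, e, f}  B5 = {c, e, f}
Tree: B1–B2, B2–B3, B1–B4, B4–B5
Every bag has size at most 3, so the width is 3 − 1 = 2 and tw(G) ≤ 2. Conversely, {b, d, g} is a clique of size 3, and the vertices of any clique must share a bag in every tree decomposition; so some bag has ≥ 3 vertices and tw(G) ≥ 2. Hence tw(G) = 2 exactly.

2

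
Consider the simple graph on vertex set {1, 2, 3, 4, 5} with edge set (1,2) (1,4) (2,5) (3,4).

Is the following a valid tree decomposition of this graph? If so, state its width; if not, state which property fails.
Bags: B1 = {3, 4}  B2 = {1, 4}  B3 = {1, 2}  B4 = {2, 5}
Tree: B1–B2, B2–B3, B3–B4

Vertex coverage: the bags together contain {1, 2, 3, 4, 5}, the full vertex set. Edge coverage: each edge of G has both endpoints in at least one bag. Running intersection: for every vertex, the bags containing it form a connected subtree. All three properties hold, so this is a valid tree decomposition of width max|bag| − 1 = 1, and hence tw(G) ≤ 1.

Yes; width 1.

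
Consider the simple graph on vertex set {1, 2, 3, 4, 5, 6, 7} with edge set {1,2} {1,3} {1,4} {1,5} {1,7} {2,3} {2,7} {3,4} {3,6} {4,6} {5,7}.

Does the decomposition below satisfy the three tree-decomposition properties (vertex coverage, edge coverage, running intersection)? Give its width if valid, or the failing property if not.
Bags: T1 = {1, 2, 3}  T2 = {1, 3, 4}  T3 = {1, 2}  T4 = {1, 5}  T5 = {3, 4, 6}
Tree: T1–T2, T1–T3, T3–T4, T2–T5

A tree decomposition must satisfy three properties: every vertex lies in some bag; for every edge, both endpoints lie together in some bag; and for every vertex, the bags containing it form a connected subtree. Here vertex 7 appears in no bag, so the decomposition is invalid.

No — vertex 7 appears in no bag.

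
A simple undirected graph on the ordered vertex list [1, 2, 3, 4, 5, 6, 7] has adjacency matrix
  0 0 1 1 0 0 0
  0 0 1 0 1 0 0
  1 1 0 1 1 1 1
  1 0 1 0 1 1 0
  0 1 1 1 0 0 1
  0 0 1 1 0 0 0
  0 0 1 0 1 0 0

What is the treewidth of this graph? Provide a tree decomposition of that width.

Treewidth 2.
One optimal decomposition is:
Bags: B1 = {3, 5, 7}  B2 = {3, 4, 5}  B3 = {1, 3, 4}  B4 = {3, 4, 6}  B5 = {2, 3, 5}
Tree: B1–B2, B2–B3, B3–B4, B2–B5

Each bag holds 3 vertices, so the decomposition has width 2, which upper-bounds the treewidth. Conversely, {2, 3, 5} is a clique of size 3, and the vertices of any clique must share a bag in every tree decomposition; so some bag has ≥ 3 vertices and tw(G) ≥ 2. Combining the bounds, tw(G) = 2.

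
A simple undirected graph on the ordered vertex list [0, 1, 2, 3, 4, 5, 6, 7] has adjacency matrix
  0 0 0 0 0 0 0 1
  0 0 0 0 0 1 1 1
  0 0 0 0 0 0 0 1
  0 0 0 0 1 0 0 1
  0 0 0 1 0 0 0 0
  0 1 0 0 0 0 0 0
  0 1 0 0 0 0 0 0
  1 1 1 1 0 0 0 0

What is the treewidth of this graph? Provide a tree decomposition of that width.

Treewidth 1.
One such decomposition:
Bags: B1 = {1, 7}  B2 = {1, 5}  B3 = {0, 7}  B4 = {2, 7}  B5 = {3, 7}  B6 = {1, 6}  B7 = {3, 4}
Tree: B1–B2, B1–B3, B1–B4, B4–B5, B1–B6, B5–B7

Every bag has size at most 2, so the width is 2 − 1 = 1 and tw(G) ≤ 1. Any graph with an edge has treewidth ≥ 1, and G has the edge 7–1. Combining the bounds, tw(G) = 1.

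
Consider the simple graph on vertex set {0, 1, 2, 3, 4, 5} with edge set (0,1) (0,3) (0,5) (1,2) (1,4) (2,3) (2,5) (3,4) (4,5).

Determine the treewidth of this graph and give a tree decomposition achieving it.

The largest bag has 4 vertices, giving width 3; this decomposition certifies tw(G) ≤ 3. For the lower bound: the 4 vertex sets {0,3}, {1,4}, {2}, {5} are disjoint, each induces a connected subgraph, and every pair is joined by at least one edge of G. Contracting each set to a single vertex therefore yields K_{4} as a minor, and since treewidth is minor-monotone, tw(G) ≥ tw(K_{4}) = 3. Hence tw(G) = 3 exactly.

Treewidth 3.
One optimal decomposition is:
Bags: B1 = {0, 2, 3, 4}  B2 = {0, 1, 2, 4}  B3 = {0, 2, 4, 5}
Tree: B1–B2, B2–B3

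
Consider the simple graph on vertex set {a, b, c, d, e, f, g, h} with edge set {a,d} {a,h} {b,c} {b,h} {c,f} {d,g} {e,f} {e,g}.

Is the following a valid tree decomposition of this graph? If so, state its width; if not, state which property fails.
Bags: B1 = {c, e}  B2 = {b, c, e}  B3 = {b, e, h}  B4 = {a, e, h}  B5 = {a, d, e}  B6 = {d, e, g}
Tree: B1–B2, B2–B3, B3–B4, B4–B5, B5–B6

No — vertex f appears in no bag.

A tree decomposition must satisfy three properties: every vertex lies in some bag; for every edge, both endpoints lie together in some bag; and for every vertex, the bags containing it form a connected subtree. Here vertex f appears in no bag, so the decomposition is invalid.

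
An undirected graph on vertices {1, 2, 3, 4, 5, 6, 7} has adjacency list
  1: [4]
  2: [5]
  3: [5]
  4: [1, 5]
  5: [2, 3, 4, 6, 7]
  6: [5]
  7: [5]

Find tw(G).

A width-1 tree decomposition is:
Bags: B1 = {2, 5}  B2 = {4, 5}  B3 = {1, 4}  B4 = {5, 6}  B5 = {3, 5}  B6 = {5, 7}
Tree: B1–B2, B2–B3, B2–B4, B1–B5, B4–B6
The largest bag has 2 vertices, giving width 1; this decomposition certifies tw(G) ≤ 1. Any graph with an edge has treewidth ≥ 1, and G has the edge 5–2. The upper and lower bounds meet at 1, so that is the treewidth.

1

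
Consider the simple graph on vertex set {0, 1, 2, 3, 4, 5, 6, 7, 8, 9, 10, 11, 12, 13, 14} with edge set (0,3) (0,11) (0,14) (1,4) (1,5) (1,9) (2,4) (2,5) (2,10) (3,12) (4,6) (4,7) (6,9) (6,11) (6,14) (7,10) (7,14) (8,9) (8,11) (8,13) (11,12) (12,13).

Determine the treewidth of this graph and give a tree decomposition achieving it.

Treewidth 3.
One optimal decomposition is:
Bags: B1 = {3, 8, 12, 13}  B2 = {3, 8, 11, 12}  B3 = {0, 3, 8, 11}  B4 = {0, 8, 9, 11}  B5 = {0, 6, 9, 11}  B6 = {0, 6, 9, 14}  B7 = {1, 6, 9, 14}  B8 = {1, 4, 6, 14}  B9 = {1, 4, 7, 14}  B10 = {1, 4, 5, 7}  B11 = {2, 4, 5, 7}  B12 = {2, 5, 7, 10}
Tree: B1–B2, B2–B3, B3–B4, B4–B5, B5–B6, B6–B7, B7–B8, B8–B9, B9–B10, B10–B11, B11–B12

Each bag holds 4 vertices, so the decomposition has width 3, which upper-bounds the treewidth. For the lower bound: the 4 vertex sets {3,12,13}, {8}, {11}, {0,6,9,14} are disjoint, each induces a connected subgraph, and every pair is joined by at least one edge of G. Contracting each set to a single vertex therefore yields K_{4} as a minor, and since treewidth is minor-monotone, tw(G) ≥ tw(K_{4}) = 3. Combining the bounds, tw(G) = 3.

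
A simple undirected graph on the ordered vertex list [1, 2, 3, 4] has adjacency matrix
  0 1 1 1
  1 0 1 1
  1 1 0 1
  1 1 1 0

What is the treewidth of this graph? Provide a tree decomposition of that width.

With just one bag of size 4, the width is 4 − 1 = 3, so tw(G) ≤ 3. Conversely, {1, 2, 3, 4} is a clique of size 4, and the vertices of any clique must share a bag in every tree decomposition; so some bag has ≥ 4 vertices and tw(G) ≥ 3. Hence tw(G) = 3 exactly.

Treewidth 3.
Bags: B1 = {1, 2, 3, 4}
Tree: (single bag)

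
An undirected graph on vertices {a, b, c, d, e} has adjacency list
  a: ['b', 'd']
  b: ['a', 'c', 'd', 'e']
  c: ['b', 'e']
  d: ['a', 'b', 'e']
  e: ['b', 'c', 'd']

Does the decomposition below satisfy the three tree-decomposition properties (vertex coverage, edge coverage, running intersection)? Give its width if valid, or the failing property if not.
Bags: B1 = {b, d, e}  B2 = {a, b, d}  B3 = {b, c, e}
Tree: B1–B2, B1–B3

Yes; width 2.

Every vertex of G appears in some bag (union = {a, b, c, d, e}); every edge is covered by a bag; and for each vertex v the set of bags containing v is connected in the bag tree. The decomposition is therefore valid. The largest bag has 3 vertices, so the width is 2.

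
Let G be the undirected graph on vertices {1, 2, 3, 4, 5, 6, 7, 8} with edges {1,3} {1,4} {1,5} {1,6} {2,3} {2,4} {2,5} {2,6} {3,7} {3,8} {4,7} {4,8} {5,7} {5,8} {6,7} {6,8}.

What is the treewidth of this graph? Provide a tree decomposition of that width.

Every bag has size at most 5, so the width is 5 − 1 = 4 and tw(G) ≤ 4. For the lower bound: the 5 vertex sets {6,8}, {5,7}, {2,3}, {1}, {4} are disjoint, each induces a connected subgraph, and every pair is joined by at least one edge of G. Contracting each set to a single vertex therefore yields K_{5} as a minor, and since treewidth is minor-monotone, tw(G) ≥ tw(K_{5}) = 4. Combining the bounds, tw(G) = 4.

Treewidth 4.
One such decomposition:
Bags: B1 = {1, 2, 6, 7, 8}  B2 = {1, 2, 5, 7, 8}  B3 = {1, 2, 3, 7, 8}  B4 = {1, 2, 4, 7, 8}
Tree: B1–B2, B2–B3, B3–B4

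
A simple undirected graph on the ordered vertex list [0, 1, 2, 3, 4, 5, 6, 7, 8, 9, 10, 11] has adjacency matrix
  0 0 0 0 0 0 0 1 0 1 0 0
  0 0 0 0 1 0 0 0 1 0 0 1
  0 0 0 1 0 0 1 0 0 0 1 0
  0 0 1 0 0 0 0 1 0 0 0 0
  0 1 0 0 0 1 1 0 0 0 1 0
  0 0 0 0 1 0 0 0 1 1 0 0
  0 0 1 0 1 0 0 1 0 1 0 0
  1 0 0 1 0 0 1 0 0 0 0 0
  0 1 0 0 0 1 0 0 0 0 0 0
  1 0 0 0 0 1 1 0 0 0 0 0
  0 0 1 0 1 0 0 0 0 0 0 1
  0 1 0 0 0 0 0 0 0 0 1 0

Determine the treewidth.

3

A width-3 tree decomposition is:
Bags: B1 = {1, 8, 10, 11}  B2 = {1, 4, 8, 10}  B3 = {4, 5, 8, 10}  B4 = {2, 4, 5, 10}  B5 = {2, 4, 5, 6}  B6 = {2, 5, 6, 9}  B7 = {2, 3, 6, 9}  B8 = {3, 6, 7, 9}  B9 = {0, 3, 7, 9}
Tree: B1–B2, B2–B3, B3–B4, B4–B5, B5–B6, B6–B7, B7–B8, B8–B9
Every bag has size at most 4, so the width is 4 − 1 = 3 and tw(G) ≤ 3. For the lower bound: the 4 vertex sets {1,8,11}, {10}, {4}, {2,5,6,9} are disjoint, each induces a connected subgraph, and every pair is joined by at least one edge of G. Contracting each set to a single vertex therefore yields K_{4} as a minor, and since treewidth is minor-monotone, tw(G) ≥ tw(K_{4}) = 3. Combining the bounds, tw(G) = 3.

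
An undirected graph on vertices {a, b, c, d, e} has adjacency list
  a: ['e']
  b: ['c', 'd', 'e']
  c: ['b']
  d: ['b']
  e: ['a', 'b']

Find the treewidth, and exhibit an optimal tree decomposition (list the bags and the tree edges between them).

Treewidth 1.
Bags: B1 = {b, e}  B2 = {a, e}  B3 = {b, c}  B4 = {b, d}
Tree: B1–B2, B1–B3, B1–B4

Every bag has size at most 2, so the width is 2 − 1 = 1 and tw(G) ≤ 1. Any graph with an edge has treewidth ≥ 1, and G has the edge b–e. Therefore the treewidth is 1.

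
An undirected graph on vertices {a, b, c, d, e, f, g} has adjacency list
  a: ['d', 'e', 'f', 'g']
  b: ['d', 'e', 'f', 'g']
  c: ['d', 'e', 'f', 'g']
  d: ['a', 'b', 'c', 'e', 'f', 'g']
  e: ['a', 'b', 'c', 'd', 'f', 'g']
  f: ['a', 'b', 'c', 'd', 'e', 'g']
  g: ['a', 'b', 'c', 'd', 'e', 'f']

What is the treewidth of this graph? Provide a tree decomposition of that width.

Every bag has size at most 5, so the width is 5 − 1 = 4 and tw(G) ≤ 4. Conversely, {c, d, e, f, g} is a clique of size 5, and the vertices of any clique must share a bag in every tree decomposition; so some bag has ≥ 5 vertices and tw(G) ≥ 4. Hence tw(G) = 4 exactly.

Treewidth 4.
Bags: B1 = {b, d, e, f, g}  B2 = {c, d, e, f, g}  B3 = {a, d, e, f, g}
Tree: B1–B2, B2–B3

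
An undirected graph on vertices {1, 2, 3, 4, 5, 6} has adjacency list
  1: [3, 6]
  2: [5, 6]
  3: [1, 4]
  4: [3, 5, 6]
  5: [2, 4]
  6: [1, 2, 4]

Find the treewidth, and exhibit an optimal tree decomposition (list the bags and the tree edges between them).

Treewidth 2.
One optimal decomposition is:
Bags: B1 = {2, 4, 5}  B2 = {2, 4, 6}  B3 = {3, 4, 6}  B4 = {1, 3, 6}
Tree: B1–B2, B2–B3, B3–B4

Every bag has size at most 3, so the width is 3 − 1 = 2 and tw(G) ≤ 2. For the lower bound, G contains the cycle 5–2–6–4–5, so G is not a forest; only forests have treewidth ≤ 1, hence tw(G) ≥ 2. The upper and lower bounds meet at 2, so that is the treewidth.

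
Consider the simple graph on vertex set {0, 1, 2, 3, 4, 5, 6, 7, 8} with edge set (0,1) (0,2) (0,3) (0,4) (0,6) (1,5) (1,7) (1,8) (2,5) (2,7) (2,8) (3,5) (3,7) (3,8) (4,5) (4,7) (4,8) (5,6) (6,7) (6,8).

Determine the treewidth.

A width-4 tree decomposition is:
Bags: B1 = {0, 3, 5, 7, 8}  B2 = {0, 1, 5, 7, 8}  B3 = {0, 4, 5, 7, 8}  B4 = {0, 5, 6, 7, 8}  B5 = {0, 2, 5, 7, 8}
Tree: B1–B2, B2–B3, B3–B4, B4–B5
Every bag has size at most 5, so the width is 5 − 1 = 4 and tw(G) ≤ 4. For the lower bound: the 5 vertex sets {0,3}, {1,7}, {4,5}, {8}, {6} are disjoint, each induces a connected subgraph, and every pair is joined by at least one edge of G. Contracting each set to a single vertex therefore yields K_{5} as a minor, and since treewidth is minor-monotone, tw(G) ≥ tw(K_{5}) = 4. Hence tw(G) = 4 exactly.

4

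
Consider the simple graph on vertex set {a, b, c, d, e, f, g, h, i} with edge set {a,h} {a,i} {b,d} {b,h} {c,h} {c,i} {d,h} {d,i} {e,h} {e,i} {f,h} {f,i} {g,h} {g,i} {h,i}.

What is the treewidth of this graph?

2

A width-2 tree decomposition is:
Bags: B1 = {g, h, i}  B2 = {c, h, i}  B3 = {e, h, i}  B4 = {f, h, i}  B5 = {d, h, i}  B6 = {a, h, i}  B7 = {b, d, h}
Tree: B1–B2, B1–B3, B2–B4, B4–B5, B1–B6, B5–B7
Each bag holds 3 vertices, so the decomposition has width 2, which upper-bounds the treewidth. On the other hand G contains the 3-clique {b, d, h}. A clique must lie in a single bag of any decomposition, so no decomposition can have width below 2. The upper and lower bounds meet at 2, so that is the treewidth.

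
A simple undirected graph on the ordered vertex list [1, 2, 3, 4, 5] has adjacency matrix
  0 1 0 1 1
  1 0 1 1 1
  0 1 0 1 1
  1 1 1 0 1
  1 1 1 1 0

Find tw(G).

A width-3 tree decomposition is:
Bags: B1 = {2, 3, 4, 5}  B2 = {1, 2, 4, 5}
Tree: B1–B2
Every bag has size at most 4, so the width is 4 − 1 = 3 and tw(G) ≤ 3. For the lower bound, the 4 vertices {1, 2, 4, 5} are pairwise adjacent, and any tree decomposition puts a clique entirely inside one bag — forcing width ≥ 3. The upper and lower bounds meet at 3, so that is the treewidth.

3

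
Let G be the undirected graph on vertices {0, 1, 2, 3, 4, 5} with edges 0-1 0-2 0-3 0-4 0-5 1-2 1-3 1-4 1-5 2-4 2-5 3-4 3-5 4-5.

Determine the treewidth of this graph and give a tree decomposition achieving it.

The largest bag has 5 vertices, giving width 4; this decomposition certifies tw(G) ≤ 4. Conversely, {0, 1, 2, 4, 5} is a clique of size 5, and the vertices of any clique must share a bag in every tree decomposition; so some bag has ≥ 5 vertices and tw(G) ≥ 4. Therefore the treewidth is 4.

Treewidth 4.
Bags: B1 = {0, 1, 3, 4, 5}  B2 = {0, 1, 2, 4, 5}
Tree: B1–B2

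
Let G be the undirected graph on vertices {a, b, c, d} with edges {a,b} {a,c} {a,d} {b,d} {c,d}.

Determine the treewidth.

A width-2 tree decomposition is:
Bags: B1 = {a, c, d}  B2 = {a, b, d}
Tree: B1–B2
The largest bag has 3 vertices, giving width 2; this decomposition certifies tw(G) ≤ 2. For the lower bound, the 3 vertices {a, c, d} are pairwise adjacent, and any tree decomposition puts a clique entirely inside one bag — forcing width ≥ 2. Hence tw(G) = 2 exactly.

2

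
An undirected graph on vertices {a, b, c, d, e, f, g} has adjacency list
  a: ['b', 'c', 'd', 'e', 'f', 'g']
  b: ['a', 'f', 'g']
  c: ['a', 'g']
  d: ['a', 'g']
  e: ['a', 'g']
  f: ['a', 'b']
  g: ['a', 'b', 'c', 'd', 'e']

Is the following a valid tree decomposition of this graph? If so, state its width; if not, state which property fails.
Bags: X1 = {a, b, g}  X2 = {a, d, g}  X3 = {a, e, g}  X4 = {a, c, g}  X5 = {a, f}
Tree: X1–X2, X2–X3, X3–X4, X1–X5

No — edge (b,f) lies in no bag.

A tree decomposition must satisfy three properties: every vertex lies in some bag; for every edge, both endpoints lie together in some bag; and for every vertex, the bags containing it form a connected subtree. Here edge (b,f) lies in no bag, so the decomposition is invalid.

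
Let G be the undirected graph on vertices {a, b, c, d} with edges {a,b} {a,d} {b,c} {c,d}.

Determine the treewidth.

2

A width-2 tree decomposition is:
Bags: B1 = {a, c, d}  B2 = {a, b, c}
Tree: B1–B2
Each bag holds 3 vertices, so the decomposition has width 2, which upper-bounds the treewidth. The edges a–d–c–b–a form a cycle, so G is not a tree and its treewidth is at least 2. Combining the bounds, tw(G) = 2.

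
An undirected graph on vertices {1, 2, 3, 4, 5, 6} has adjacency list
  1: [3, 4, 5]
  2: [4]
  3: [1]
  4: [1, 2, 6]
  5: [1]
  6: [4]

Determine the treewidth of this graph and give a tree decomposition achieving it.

Treewidth 1.
One such decomposition:
Bags: B1 = {1, 3}  B2 = {1, 5}  B3 = {1, 4}  B4 = {2, 4}  B5 = {4, 6}
Tree: B1–B2, B1–B3, B3–B4, B3–B5

Each bag holds 2 vertices, so the decomposition has width 1, which upper-bounds the treewidth. Any graph with an edge has treewidth ≥ 1, and G has the edge 3–1. Combining the bounds, tw(G) = 1.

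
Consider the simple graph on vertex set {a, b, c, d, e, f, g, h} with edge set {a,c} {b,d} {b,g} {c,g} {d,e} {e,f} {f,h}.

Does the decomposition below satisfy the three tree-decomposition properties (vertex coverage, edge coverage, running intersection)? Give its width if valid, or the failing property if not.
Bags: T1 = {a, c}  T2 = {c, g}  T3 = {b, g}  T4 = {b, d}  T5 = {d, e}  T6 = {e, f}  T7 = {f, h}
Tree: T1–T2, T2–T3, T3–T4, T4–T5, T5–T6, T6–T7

Checking the three conditions: (i) the bags cover all of {a, b, c, d, e, f, g, h}; (ii) for each edge, some bag contains both endpoints; (iii) the bags containing any fixed vertex form a subtree. All hold, so the decomposition is valid with width 2 − 1 = 1.

Yes; width 1.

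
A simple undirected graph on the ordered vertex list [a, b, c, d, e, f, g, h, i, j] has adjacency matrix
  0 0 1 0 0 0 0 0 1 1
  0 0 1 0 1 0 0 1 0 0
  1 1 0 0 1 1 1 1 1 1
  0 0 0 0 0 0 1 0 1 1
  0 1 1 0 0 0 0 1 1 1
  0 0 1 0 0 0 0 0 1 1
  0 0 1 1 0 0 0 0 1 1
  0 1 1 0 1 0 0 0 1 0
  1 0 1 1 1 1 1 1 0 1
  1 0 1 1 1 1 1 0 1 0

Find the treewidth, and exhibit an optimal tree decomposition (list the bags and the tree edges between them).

Treewidth 3.
Bags: B1 = {c, e, i, j}  B2 = {a, c, i, j}  B3 = {c, e, h, i}  B4 = {c, f, i, j}  B5 = {c, g, i, j}  B6 = {b, c, e, h}  B7 = {d, g, i, j}
Tree: B1–B2, B1–B3, B1–B4, B2–B5, B3–B6, B5–B7

Each bag holds 4 vertices, so the decomposition has width 3, which upper-bounds the treewidth. Conversely, {b, c, e, h} is a clique of size 4, and the vertices of any clique must share a bag in every tree decomposition; so some bag has ≥ 4 vertices and tw(G) ≥ 3. Combining the bounds, tw(G) = 3.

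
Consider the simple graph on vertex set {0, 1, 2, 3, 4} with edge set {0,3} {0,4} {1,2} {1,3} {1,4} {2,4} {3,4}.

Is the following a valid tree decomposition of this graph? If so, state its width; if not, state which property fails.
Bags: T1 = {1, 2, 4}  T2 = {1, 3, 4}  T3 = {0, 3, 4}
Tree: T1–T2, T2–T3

Yes; width 2.

Every vertex of G appears in some bag (union = {0, 1, 2, 3, 4}); every edge is covered by a bag; and for each vertex v the set of bags containing v is connected in the bag tree. The decomposition is therefore valid. The largest bag has 3 vertices, so the width is 2.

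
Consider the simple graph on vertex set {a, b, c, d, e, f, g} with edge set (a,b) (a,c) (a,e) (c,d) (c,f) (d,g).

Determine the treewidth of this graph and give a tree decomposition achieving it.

Treewidth 1.
One optimal decomposition is:
Bags: B1 = {c, d}  B2 = {a, c}  B3 = {a, b}  B4 = {c, f}  B5 = {a, e}  B6 = {d, g}
Tree: B1–B2, B2–B3, B2–B4, B3–B5, B1–B6

The largest bag has 2 vertices, giving width 1; this decomposition certifies tw(G) ≤ 1. G has an edge, so its treewidth is at least 1. Combining the bounds, tw(G) = 1.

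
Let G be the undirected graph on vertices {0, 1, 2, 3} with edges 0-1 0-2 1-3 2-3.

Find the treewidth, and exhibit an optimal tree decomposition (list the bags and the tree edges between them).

Treewidth 2.
One such decomposition:
Bags: B1 = {0, 1, 2}  B2 = {1, 2, 3}
Tree: B1–B2

Each bag holds 3 vertices, so the decomposition has width 2, which upper-bounds the treewidth. Since 2–0–1–3–2 is a cycle in G, G is not acyclic. Forests are exactly the graphs of treewidth ≤ 1, so tw(G) ≥ 2. Therefore the treewidth is 2.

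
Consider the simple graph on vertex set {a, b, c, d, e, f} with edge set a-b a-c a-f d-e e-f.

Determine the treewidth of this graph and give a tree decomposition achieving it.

Treewidth 1.
One such decomposition:
Bags: B1 = {a, f}  B2 = {a, b}  B3 = {e, f}  B4 = {a, c}  B5 = {d, e}
Tree: B1–B2, B1–B3, B2–B4, B3–B5

Each bag holds 2 vertices, so the decomposition has width 1, which upper-bounds the treewidth. G has an edge, so its treewidth is at least 1. The upper and lower bounds meet at 1, so that is the treewidth.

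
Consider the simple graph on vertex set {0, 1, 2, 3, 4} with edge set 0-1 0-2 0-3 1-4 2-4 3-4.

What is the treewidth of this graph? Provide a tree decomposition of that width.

Every bag has size at most 3, so the width is 3 − 1 = 2 and tw(G) ≤ 2. The edges 1–0–3–4–1 form a cycle, so G is not a tree and its treewidth is at least 2. Therefore the treewidth is 2.

Treewidth 2.
Bags: B1 = {0, 1, 4}  B2 = {0, 3, 4}  B3 = {0, 2, 4}
Tree: B1–B2, B2–B3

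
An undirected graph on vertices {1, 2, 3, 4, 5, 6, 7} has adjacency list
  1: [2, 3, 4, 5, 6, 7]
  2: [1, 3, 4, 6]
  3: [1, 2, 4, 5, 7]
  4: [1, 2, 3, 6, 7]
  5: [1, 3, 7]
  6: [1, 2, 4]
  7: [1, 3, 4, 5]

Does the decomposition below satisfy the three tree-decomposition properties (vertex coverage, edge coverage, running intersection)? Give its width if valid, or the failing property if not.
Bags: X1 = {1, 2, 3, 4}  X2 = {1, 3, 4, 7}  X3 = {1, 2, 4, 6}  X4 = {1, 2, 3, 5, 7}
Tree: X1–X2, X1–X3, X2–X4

A tree decomposition must satisfy three properties: every vertex lies in some bag; for every edge, both endpoints lie together in some bag; and for every vertex, the bags containing it form a connected subtree. Here bags containing vertex 2 are not connected in the tree, so the decomposition is invalid.

No — bags containing vertex 2 are not connected in the tree.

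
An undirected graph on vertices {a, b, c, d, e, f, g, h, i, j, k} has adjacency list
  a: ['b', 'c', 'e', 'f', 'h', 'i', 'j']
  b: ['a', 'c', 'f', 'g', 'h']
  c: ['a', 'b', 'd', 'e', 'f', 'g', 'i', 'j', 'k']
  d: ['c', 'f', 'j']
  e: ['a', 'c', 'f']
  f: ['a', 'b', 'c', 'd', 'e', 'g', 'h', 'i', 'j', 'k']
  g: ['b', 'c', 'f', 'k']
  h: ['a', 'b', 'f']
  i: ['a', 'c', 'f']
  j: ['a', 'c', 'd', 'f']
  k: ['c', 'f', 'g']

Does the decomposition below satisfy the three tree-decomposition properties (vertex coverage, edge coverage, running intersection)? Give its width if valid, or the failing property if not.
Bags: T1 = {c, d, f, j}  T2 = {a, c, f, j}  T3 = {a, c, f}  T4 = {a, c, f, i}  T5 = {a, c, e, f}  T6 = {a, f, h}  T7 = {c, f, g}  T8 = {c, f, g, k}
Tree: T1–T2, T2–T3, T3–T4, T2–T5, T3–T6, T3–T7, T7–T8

No — vertex b appears in no bag.

A tree decomposition must satisfy three properties: every vertex lies in some bag; for every edge, both endpoints lie together in some bag; and for every vertex, the bags containing it form a connected subtree. Here vertex b appears in no bag, so the decomposition is invalid.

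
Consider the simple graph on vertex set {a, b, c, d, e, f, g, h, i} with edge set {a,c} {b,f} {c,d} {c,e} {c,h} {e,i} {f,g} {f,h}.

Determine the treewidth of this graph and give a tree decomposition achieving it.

Treewidth 1.
One optimal decomposition is:
Bags: B1 = {c, e}  B2 = {c, h}  B3 = {f, h}  B4 = {e, i}  B5 = {a, c}  B6 = {c, d}  B7 = {b, f}  B8 = {f, g}
Tree: B1–B2, B2–B3, B1–B4, B2–B5, B5–B6, B3–B7, B3–B8

The largest bag has 2 vertices, giving width 1; this decomposition certifies tw(G) ≤ 1. Any graph with an edge has treewidth ≥ 1, and G has the edge c–e. Hence tw(G) = 1 exactly.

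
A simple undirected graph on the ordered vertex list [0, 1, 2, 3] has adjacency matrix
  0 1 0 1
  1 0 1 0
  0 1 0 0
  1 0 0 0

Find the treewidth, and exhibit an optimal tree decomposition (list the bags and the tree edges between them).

Treewidth 1.
Bags: B1 = {0, 1}  B2 = {0, 3}  B3 = {1, 2}
Tree: B1–B2, B1–B3

Every bag has size at most 2, so the width is 2 − 1 = 1 and tw(G) ≤ 1. G has an edge, so its treewidth is at least 1. Combining the bounds, tw(G) = 1.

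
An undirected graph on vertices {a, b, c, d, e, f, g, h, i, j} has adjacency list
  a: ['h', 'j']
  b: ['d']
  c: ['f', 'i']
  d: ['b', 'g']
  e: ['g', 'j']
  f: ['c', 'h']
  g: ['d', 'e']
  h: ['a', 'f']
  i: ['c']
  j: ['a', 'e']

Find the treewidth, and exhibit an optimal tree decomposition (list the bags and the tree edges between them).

Treewidth 1.
One such decomposition:
Bags: B1 = {c, i}  B2 = {c, f}  B3 = {f, h}  B4 = {a, h}  B5 = {a, j}  B6 = {e, j}  B7 = {e, g}  B8 = {d, g}  B9 = {b, d}
Tree: B1–B2, B2–B3, B3–B4, B4–B5, B5–B6, B6–B7, B7–B8, B8–B9

Each bag holds 2 vertices, so the decomposition has width 1, which upper-bounds the treewidth. G has an edge, so its treewidth is at least 1. Therefore the treewidth is 1.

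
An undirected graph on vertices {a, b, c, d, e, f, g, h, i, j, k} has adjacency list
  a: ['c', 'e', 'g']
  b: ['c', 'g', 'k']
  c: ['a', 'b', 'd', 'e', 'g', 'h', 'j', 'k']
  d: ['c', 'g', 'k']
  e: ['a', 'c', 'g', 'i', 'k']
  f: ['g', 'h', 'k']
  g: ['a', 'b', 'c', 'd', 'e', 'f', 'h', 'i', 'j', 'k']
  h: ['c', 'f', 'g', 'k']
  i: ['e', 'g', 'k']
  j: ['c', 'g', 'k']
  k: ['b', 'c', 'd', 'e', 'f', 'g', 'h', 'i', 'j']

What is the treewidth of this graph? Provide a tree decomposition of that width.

Treewidth 3.
One optimal decomposition is:
Bags: B1 = {a, c, e, g}  B2 = {c, e, g, k}  B3 = {e, g, i, k}  B4 = {c, g, j, k}  B5 = {c, g, h, k}  B6 = {c, d, g, k}  B7 = {f, g, h, k}  B8 = {b, c, g, k}
Tree: B1–B2, B2–B3, B2–B4, B2–B5, B4–B6, B5–B7, B4–B8

Every bag has size at most 4, so the width is 4 − 1 = 3 and tw(G) ≤ 3. On the other hand G contains the 4-clique {a, c, e, g}. A clique must lie in a single bag of any decomposition, so no decomposition can have width below 3. The upper and lower bounds meet at 3, so that is the treewidth.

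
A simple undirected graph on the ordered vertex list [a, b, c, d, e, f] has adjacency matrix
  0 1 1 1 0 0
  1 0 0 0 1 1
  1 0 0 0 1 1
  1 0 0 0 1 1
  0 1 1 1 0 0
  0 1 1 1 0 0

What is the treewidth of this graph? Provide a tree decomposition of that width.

Treewidth 3.
Bags: B1 = {a, b, c, d}  B2 = {b, c, d, f}  B3 = {b, c, d, e}
Tree: B1–B2, B2–B3

Each bag holds 4 vertices, so the decomposition has width 3, which upper-bounds the treewidth. For the lower bound: the 4 vertex sets {a,d}, {c,f}, {b}, {e} are disjoint, each induces a connected subgraph, and every pair is joined by at least one edge of G. Contracting each set to a single vertex therefore yields K_{4} as a minor, and since treewidth is minor-monotone, tw(G) ≥ tw(K_{4}) = 3. Therefore the treewidth is 3.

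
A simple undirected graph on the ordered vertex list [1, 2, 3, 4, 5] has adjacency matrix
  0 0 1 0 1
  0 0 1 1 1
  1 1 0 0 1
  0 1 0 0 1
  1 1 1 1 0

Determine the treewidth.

2

A width-2 tree decomposition is:
Bags: B1 = {2, 4, 5}  B2 = {2, 3, 5}  B3 = {1, 3, 5}
Tree: B1–B2, B2–B3
Every bag has size at most 3, so the width is 3 − 1 = 2 and tw(G) ≤ 2. For the lower bound, the 3 vertices {1, 3, 5} are pairwise adjacent, and any tree decomposition puts a clique entirely inside one bag — forcing width ≥ 2. Combining the bounds, tw(G) = 2.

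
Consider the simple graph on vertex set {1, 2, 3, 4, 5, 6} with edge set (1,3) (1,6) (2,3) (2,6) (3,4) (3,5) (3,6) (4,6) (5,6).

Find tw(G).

2

A width-2 tree decomposition is:
Bags: B1 = {3, 5, 6}  B2 = {3, 4, 6}  B3 = {1, 3, 6}  B4 = {2, 3, 6}
Tree: B1–B2, B1–B3, B2–B4
Every bag has size at most 3, so the width is 3 − 1 = 2 and tw(G) ≤ 2. Conversely, {1, 3, 6} is a clique of size 3, and the vertices of any clique must share a bag in every tree decomposition; so some bag has ≥ 3 vertices and tw(G) ≥ 2. Combining the bounds, tw(G) = 2.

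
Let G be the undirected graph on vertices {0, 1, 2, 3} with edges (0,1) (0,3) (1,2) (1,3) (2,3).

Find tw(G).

A width-2 tree decomposition is:
Bags: B1 = {1, 2, 3}  B2 = {0, 1, 3}
Tree: B1–B2
Each bag holds 3 vertices, so the decomposition has width 2, which upper-bounds the treewidth. For the lower bound, the 3 vertices {0, 1, 3} are pairwise adjacent, and any tree decomposition puts a clique entirely inside one bag — forcing width ≥ 2. The upper and lower bounds meet at 2, so that is the treewidth.

2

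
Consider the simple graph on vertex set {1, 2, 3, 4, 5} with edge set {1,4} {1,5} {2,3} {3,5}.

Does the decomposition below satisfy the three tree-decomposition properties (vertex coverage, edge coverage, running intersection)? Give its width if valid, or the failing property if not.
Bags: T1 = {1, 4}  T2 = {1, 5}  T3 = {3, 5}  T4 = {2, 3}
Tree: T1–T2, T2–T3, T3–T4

Yes; width 1.

Checking the three conditions: (i) the bags cover all of {1, 2, 3, 4, 5}; (ii) for each edge, some bag contains both endpoints; (iii) the bags containing any fixed vertex form a subtree. All hold, so the decomposition is valid with width 2 − 1 = 1.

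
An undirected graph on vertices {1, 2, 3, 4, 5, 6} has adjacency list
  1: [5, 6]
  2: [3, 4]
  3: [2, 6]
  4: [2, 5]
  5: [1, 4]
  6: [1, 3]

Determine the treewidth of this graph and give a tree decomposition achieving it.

Each bag holds 3 vertices, so the decomposition has width 2, which upper-bounds the treewidth. The edges 1–5–4–2–3–6–1 form a cycle, so G is not a tree and its treewidth is at least 2. Combining the bounds, tw(G) = 2.

Treewidth 2.
One optimal decomposition is:
Bags: B1 = {1, 4, 5}  B2 = {1, 2, 4}  B3 = {1, 2, 3}  B4 = {1, 3, 6}
Tree: B1–B2, B2–B3, B3–B4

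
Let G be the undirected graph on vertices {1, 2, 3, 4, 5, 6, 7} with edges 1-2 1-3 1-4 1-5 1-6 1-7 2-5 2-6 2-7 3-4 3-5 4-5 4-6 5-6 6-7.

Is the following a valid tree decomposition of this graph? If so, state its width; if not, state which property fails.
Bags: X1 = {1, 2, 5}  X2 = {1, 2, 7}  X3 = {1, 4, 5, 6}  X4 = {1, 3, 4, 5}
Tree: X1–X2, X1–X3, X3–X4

No — edge (6,2) lies in no bag.

A tree decomposition must satisfy three properties: every vertex lies in some bag; for every edge, both endpoints lie together in some bag; and for every vertex, the bags containing it form a connected subtree. Here edge (6,2) lies in no bag, so the decomposition is invalid.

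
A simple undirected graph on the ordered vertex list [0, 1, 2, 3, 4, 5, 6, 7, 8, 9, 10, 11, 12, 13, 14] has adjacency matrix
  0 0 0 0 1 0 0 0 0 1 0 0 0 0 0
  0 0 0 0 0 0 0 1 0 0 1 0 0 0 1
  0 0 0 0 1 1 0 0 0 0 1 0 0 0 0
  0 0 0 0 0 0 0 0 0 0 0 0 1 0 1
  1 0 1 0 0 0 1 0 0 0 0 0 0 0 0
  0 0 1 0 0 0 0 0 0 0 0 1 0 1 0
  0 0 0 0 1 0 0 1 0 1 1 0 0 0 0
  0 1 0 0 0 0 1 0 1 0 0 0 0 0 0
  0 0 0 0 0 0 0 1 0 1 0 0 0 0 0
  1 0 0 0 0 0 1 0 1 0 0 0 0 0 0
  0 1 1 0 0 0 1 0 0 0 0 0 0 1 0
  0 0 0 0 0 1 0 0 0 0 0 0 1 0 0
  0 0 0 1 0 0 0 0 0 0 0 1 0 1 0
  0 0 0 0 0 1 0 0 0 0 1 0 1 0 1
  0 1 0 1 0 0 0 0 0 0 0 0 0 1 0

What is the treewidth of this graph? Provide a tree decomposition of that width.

Each bag holds 4 vertices, so the decomposition has width 3, which upper-bounds the treewidth. For the lower bound: the 4 vertex sets {0,8,9}, {4}, {6}, {1,2,7,10} are disjoint, each induces a connected subgraph, and every pair is joined by at least one edge of G. Contracting each set to a single vertex therefore yields K_{4} as a minor, and since treewidth is minor-monotone, tw(G) ≥ tw(K_{4}) = 3. Hence tw(G) = 3 exactly.

Treewidth 3.
One optimal decomposition is:
Bags: B1 = {0, 4, 8, 9}  B2 = {4, 6, 8, 9}  B3 = {4, 6, 7, 8}  B4 = {2, 4, 6, 7}  B5 = {2, 6, 7, 10}  B6 = {1, 2, 7, 10}  B7 = {1, 2, 5, 10}  B8 = {1, 5, 10, 13}  B9 = {1, 5, 13, 14}  B10 = {5, 11, 13, 14}  B11 = {11, 12, 13, 14}  B12 = {3, 11, 12, 14}
Tree: B1–B2, B2–B3, B3–B4, B4–B5, B5–B6, B6–B7, B7–B8, B8–B9, B9–B10, B10–B11, B11–B12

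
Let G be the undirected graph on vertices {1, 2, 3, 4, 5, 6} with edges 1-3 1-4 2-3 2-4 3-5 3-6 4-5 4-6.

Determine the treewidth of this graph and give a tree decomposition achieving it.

Each bag holds 3 vertices, so the decomposition has width 2, which upper-bounds the treewidth. Since 6–3–1–4–6 is a cycle in G, G is not acyclic. Forests are exactly the graphs of treewidth ≤ 1, so tw(G) ≥ 2. Combining the bounds, tw(G) = 2.

Treewidth 2.
One such decomposition:
Bags: B1 = {3, 4, 6}  B2 = {1, 3, 4}  B3 = {2, 3, 4}  B4 = {3, 4, 5}
Tree: B1–B2, B2–B3, B3–B4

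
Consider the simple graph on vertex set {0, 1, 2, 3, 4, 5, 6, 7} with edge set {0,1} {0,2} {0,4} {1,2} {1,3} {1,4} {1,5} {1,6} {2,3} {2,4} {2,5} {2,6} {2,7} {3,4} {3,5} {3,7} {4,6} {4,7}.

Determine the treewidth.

A width-3 tree decomposition is:
Bags: B1 = {1, 2, 4, 6}  B2 = {1, 2, 3, 4}  B3 = {2, 3, 4, 7}  B4 = {0, 1, 2, 4}  B5 = {1, 2, 3, 5}
Tree: B1–B2, B2–B3, B2–B4, B2–B5
Each bag holds 4 vertices, so the decomposition has width 3, which upper-bounds the treewidth. Conversely, {0, 1, 2, 4} is a clique of size 4, and the vertices of any clique must share a bag in every tree decomposition; so some bag has ≥ 4 vertices and tw(G) ≥ 3. The upper and lower bounds meet at 3, so that is the treewidth.

3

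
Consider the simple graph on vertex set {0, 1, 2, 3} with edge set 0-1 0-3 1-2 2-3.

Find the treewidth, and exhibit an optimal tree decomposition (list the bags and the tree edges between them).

Every bag has size at most 3, so the width is 3 − 1 = 2 and tw(G) ≤ 2. For the lower bound, G contains the cycle 3–2–1–0–3, so G is not a forest; only forests have treewidth ≤ 1, hence tw(G) ≥ 2. Hence tw(G) = 2 exactly.

Treewidth 2.
Bags: B1 = {1, 2, 3}  B2 = {0, 1, 3}
Tree: B1–B2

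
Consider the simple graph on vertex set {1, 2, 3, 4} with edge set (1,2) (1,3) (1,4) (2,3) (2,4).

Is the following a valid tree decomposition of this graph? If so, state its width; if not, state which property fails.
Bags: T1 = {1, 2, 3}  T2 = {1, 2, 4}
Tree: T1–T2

Yes; width 2.

Checking the three conditions: (i) the bags cover all of {1, 2, 3, 4}; (ii) for each edge, some bag contains both endpoints; (iii) the bags containing any fixed vertex form a subtree. All hold, so the decomposition is valid with width 3 − 1 = 2.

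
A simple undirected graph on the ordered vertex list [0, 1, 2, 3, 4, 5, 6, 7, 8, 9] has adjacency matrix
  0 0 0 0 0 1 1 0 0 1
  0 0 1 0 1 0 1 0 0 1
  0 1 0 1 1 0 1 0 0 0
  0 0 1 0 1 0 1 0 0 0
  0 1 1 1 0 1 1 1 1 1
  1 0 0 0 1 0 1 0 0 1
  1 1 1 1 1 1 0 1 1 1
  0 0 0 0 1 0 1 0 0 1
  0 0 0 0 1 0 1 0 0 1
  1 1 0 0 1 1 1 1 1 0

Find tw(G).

A width-3 tree decomposition is:
Bags: B1 = {1, 4, 6, 9}  B2 = {1, 2, 4, 6}  B3 = {4, 5, 6, 9}  B4 = {4, 6, 7, 9}  B5 = {4, 6, 8, 9}  B6 = {2, 3, 4, 6}  B7 = {0, 5, 6, 9}
Tree: B1–B2, B1–B3, B3–B4, B3–B5, B2–B6, B3–B7
Each bag holds 4 vertices, so the decomposition has width 3, which upper-bounds the treewidth. Conversely, {0, 5, 6, 9} is a clique of size 4, and the vertices of any clique must share a bag in every tree decomposition; so some bag has ≥ 4 vertices and tw(G) ≥ 3. Combining the bounds, tw(G) = 3.

3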